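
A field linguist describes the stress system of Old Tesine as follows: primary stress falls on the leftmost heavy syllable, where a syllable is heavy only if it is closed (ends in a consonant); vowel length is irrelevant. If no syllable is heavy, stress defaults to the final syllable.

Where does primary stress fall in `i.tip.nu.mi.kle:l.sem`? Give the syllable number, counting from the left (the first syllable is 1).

Weights: 1 i L, 2 tip H, 3 nu L, 4 mi L, 5 kle:l H, 6 sem H.
Heavy syllables in the domain: 2, 5, 6. The leftmost is syllable 2 (tip).
Primary stress: syllable 2 → i.ˈtip.nu.mi.kle:l.sem.

2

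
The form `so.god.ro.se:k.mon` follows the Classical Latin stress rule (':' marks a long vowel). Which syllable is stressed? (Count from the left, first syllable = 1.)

Classical Latin: stress the penult if heavy (long vowel or closed), else the antepenult.
Weights: 3 ro L, 4 se:k H, 5 mon H.
The penult (syllable 4, se:k) is heavy, so it takes stress.
Stress on syllable 4: so.god.ro.ˈse:k.mon.

4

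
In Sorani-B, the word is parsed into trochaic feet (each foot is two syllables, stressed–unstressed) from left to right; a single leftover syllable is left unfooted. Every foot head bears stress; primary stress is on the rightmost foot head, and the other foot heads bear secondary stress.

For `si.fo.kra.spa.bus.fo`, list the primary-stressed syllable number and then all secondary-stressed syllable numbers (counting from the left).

Parse left to right into trochaic (ˈσσ) feet: (ˈsi.fo) (ˈkra.spa) (ˈbus.fo).
Foot heads (stressed positions): 1, 3, 5.
End Rule Rightmost: primary stress on the rightmost head = syllable 5.
Secondary stress on 1, 3: ˌsi.fo.ˌkra.spa.ˈbus.fo.

primary 5, secondary 1, 3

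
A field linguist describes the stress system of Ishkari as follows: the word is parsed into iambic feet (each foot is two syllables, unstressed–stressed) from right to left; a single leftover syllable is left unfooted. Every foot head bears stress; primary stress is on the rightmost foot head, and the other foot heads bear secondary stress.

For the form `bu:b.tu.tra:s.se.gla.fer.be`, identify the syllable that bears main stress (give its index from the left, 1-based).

Parse right to left into iambic (σˈσ) feet: bu:b (tu.ˈtra:s) (se.ˈgla) (fer.ˈbe). Syllable 1 is left unfooted.
Foot heads (stressed positions): 3, 5, 7.
End Rule Rightmost: primary stress on the rightmost head = syllable 7.
Primary stress: syllable 7 → bu:b.tu.tra:s.se.gla.fer.ˈbe.

7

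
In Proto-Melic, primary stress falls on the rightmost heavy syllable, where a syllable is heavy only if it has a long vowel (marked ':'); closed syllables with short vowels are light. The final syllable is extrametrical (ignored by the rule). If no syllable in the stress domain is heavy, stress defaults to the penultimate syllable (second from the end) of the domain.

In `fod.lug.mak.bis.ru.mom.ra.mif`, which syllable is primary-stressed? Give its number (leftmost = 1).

The final syllable (8, mif) is extrametrical; the stress domain is syllables 1–7.
Weights: 1 fod L, 2 lug L, 3 mak L, 4 bis L, 5 ru L, 6 mom L, 7 ra L.
No heavy syllable in the domain; default to the penultimate syllable (second from the end) of the domain = syllable 6.
Primary stress: syllable 6 → fod.lug.mak.bis.ru.ˈmom.ra.mif.

6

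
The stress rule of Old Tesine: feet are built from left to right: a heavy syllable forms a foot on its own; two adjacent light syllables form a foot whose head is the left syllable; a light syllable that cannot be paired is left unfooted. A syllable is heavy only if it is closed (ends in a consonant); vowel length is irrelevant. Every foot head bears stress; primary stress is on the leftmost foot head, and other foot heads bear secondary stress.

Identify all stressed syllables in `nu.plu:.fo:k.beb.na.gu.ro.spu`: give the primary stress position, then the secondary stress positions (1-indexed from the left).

Weights: 1 nu L, 2 plu: L, 3 fo:k H, 4 beb H, 5 na L, 6 gu L, 7 ro L, 8 spu L.
Parse left to right (heavy = foot alone; LL = one foot; stranded L unfooted): (ˈnu.plu:) (ˈfo:k) (ˈbeb) (ˈna.gu) (ˈro.spu).
Foot heads: 1, 3, 4, 5, 7.
Primary stress on the leftmost head = syllable 1.
Secondary stress on 3, 4, 5, 7: ˈnu.plu:.ˌfo:k.ˌbeb.ˌna.gu.ˌro.spu.

primary 1, secondary 3, 4, 5, 7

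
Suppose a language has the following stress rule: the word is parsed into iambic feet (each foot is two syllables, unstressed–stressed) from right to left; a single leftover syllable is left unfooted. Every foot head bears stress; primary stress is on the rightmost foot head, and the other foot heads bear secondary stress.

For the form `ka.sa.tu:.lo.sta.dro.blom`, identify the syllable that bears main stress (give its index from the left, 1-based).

7

Parse right to left into iambic (σˈσ) feet: ka (sa.ˈtu:) (lo.ˈsta) (dro.ˈblom). Syllable 1 is left unfooted.
Foot heads (stressed positions): 3, 5, 7.
End Rule Rightmost: primary stress on the rightmost head = syllable 7.
Primary stress: syllable 7 → ka.sa.tu:.lo.sta.dro.ˈblom.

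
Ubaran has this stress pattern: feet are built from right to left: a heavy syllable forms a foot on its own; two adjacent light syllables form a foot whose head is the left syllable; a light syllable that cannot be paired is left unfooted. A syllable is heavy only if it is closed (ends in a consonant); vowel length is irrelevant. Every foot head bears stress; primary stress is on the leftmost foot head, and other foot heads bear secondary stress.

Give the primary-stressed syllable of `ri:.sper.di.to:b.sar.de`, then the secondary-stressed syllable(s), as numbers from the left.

primary 2, secondary 4, 5

Weights: 1 ri: L, 2 sper H, 3 di L, 4 to:b H, 5 sar H, 6 de L.
Parse right to left (heavy = foot alone; LL = one foot; stranded L unfooted): ri: (ˈsper) di (ˈto:b) (ˈsar) de.
Foot heads: 2, 4, 5.
Primary stress on the leftmost head = syllable 2.
Secondary stress on 4, 5: ri:.ˈsper.di.ˌto:b.ˌsar.de.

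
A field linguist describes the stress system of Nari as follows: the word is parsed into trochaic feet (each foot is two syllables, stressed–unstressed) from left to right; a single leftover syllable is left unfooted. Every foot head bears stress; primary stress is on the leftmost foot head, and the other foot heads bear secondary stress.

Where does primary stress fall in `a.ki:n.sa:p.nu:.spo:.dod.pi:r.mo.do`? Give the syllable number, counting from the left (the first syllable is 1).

Parse left to right into trochaic (ˈσσ) feet: (ˈa.ki:n) (ˈsa:p.nu:) (ˈspo:.dod) (ˈpi:r.mo) do. Syllable 9 is left unfooted.
Foot heads (stressed positions): 1, 3, 5, 7.
End Rule Leftmost: primary stress on the leftmost head = syllable 1.
Primary stress: syllable 1 → ˈa.ki:n.sa:p.nu:.spo:.dod.pi:r.mo.do.

1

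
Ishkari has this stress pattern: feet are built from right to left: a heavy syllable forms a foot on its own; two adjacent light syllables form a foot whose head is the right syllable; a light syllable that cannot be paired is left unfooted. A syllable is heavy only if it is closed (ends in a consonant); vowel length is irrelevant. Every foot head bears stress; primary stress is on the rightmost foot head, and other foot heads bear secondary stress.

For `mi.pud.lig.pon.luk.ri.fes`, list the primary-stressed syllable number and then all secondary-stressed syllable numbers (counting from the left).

primary 7, secondary 2, 3, 4, 5

Weights: 1 mi L, 2 pud H, 3 lig H, 4 pon H, 5 luk H, 6 ri L, 7 fes H.
Parse right to left (heavy = foot alone; LL = one foot; stranded L unfooted): mi (ˈpud) (ˈlig) (ˈpon) (ˈluk) ri (ˈfes).
Foot heads: 2, 3, 4, 5, 7.
Primary stress on the rightmost head = syllable 7.
Secondary stress on 2, 3, 4, 5: mi.ˌpud.ˌlig.ˌpon.ˌluk.ri.ˈfes.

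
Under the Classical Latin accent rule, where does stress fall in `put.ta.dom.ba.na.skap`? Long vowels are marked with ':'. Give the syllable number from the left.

Classical Latin: stress the penult if heavy (long vowel or closed), else the antepenult.
Weights: 4 ba L, 5 na L, 6 skap H.
The penult (syllable 5, na) is light, so stress falls on the antepenult (syllable 4, ba).
Stress on syllable 4: put.ta.dom.ˈba.na.skap.

4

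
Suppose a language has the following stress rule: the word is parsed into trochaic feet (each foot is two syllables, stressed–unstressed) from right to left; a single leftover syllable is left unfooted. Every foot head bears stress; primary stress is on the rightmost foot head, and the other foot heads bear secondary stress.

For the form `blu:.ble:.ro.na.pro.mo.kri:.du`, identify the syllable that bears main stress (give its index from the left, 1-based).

Parse right to left into trochaic (ˈσσ) feet: (ˈblu:.ble:) (ˈro.na) (ˈpro.mo) (ˈkri:.du).
Foot heads (stressed positions): 1, 3, 5, 7.
End Rule Rightmost: primary stress on the rightmost head = syllable 7.
Primary stress: syllable 7 → blu:.ble:.ro.na.pro.mo.ˈkri:.du.

7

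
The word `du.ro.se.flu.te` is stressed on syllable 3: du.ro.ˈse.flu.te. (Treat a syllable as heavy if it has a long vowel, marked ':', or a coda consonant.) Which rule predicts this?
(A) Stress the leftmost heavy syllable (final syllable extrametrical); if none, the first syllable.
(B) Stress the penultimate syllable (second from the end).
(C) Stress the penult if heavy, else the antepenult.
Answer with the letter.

Rule A → syllable 1 (observed: 3).
Rule B → syllable 4 (observed: 3).
Rule C → syllable 3 ✓.

C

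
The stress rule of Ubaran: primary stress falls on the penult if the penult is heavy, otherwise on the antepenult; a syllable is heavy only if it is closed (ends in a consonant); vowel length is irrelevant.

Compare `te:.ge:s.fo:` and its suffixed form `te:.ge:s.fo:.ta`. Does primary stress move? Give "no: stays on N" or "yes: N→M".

no: stays on 2

Base `te:.ge:s.fo:` (3 syllables):
  Weights: 1 te: L, 2 ge:s H, 3 fo: L.
  The penult (syllable 2, ge:s) is heavy, so it takes stress.
  → primary stress on syllable 2.
Suffixed `te:.ge:s.fo:.ta` (4 syllables):
  Weights: 2 ge:s H, 3 fo: L, 4 ta L.
  The penult (syllable 3, fo:) is light, so stress falls on the antepenult (syllable 2, ge:s).
  → primary stress on syllable 2.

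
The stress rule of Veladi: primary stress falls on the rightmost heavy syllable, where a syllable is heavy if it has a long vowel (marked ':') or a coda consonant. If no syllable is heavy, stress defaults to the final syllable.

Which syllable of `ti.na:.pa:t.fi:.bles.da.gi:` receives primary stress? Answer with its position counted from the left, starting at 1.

Weights: 1 ti L, 2 na: H, 3 pa:t H, 4 fi: H, 5 bles H, 6 da L, 7 gi: H.
Heavy syllables in the domain: 2, 3, 4, 5, 7. The rightmost is syllable 7 (gi:).
Primary stress: syllable 7 → ti.na:.pa:t.fi:.bles.da.ˈgi:.

7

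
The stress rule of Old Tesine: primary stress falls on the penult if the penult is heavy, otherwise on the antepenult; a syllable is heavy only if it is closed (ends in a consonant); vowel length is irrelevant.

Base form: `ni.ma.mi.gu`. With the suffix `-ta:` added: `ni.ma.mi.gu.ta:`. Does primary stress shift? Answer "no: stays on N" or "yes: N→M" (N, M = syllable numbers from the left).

yes: 2→3

Base `ni.ma.mi.gu` (4 syllables):
  Weights: 2 ma L, 3 mi L, 4 gu L.
  The penult (syllable 3, mi) is light, so stress falls on the antepenult (syllable 2, ma).
  → primary stress on syllable 2.
Suffixed `ni.ma.mi.gu.ta:` (5 syllables):
  Weights: 3 mi L, 4 gu L, 5 ta: L.
  The penult (syllable 4, gu) is light, so stress falls on the antepenult (syllable 3, mi).
  → primary stress on syllable 3.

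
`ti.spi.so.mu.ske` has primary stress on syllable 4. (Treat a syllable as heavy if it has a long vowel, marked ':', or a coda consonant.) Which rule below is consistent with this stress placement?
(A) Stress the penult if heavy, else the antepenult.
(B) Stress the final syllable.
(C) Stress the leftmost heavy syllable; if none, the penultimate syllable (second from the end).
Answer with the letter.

Rule A → syllable 3 (observed: 4).
Rule B → syllable 5 (observed: 4).
Rule C → syllable 4 ✓.

C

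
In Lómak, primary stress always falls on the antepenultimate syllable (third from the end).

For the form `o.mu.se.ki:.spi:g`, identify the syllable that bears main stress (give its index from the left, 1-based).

The word has 5 syllables; the antepenultimate syllable (third from the end) is syllable 3 (se).
Primary stress: syllable 3 → o.mu.ˈse.ki:.spi:g.

3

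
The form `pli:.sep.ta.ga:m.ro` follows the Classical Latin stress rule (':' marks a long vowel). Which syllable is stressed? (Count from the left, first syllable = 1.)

Classical Latin: stress the penult if heavy (long vowel or closed), else the antepenult.
Weights: 3 ta L, 4 ga:m H, 5 ro L.
The penult (syllable 4, ga:m) is heavy, so it takes stress.
Stress on syllable 4: pli:.sep.ta.ˈga:m.ro.

4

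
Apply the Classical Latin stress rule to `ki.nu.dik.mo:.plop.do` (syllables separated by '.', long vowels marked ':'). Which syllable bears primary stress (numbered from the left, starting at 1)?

Classical Latin: stress the penult if heavy (long vowel or closed), else the antepenult.
Weights: 4 mo: H, 5 plop H, 6 do L.
The penult (syllable 5, plop) is heavy, so it takes stress.
Stress on syllable 5: ki.nu.dik.mo:.ˈplop.do.

5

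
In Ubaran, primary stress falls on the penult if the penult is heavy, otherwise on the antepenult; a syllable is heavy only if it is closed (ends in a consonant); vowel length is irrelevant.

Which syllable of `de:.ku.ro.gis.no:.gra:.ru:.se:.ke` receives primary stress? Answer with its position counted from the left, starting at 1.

Weights: 7 ru: L, 8 se: L, 9 ke L.
The penult (syllable 8, se:) is light, so stress falls on the antepenult (syllable 7, ru:).
Primary stress: syllable 7 → de:.ku.ro.gis.no:.gra:.ˈru:.se:.ke.

7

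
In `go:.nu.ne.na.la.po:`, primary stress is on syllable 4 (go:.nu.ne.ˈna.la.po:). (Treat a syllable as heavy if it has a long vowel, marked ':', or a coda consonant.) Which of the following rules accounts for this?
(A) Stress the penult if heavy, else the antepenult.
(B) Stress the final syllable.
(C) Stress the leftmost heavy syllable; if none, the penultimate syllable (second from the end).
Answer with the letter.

A

Rule A → syllable 4 ✓.
Rule B → syllable 6 (observed: 4).
Rule C → syllable 1 (observed: 4).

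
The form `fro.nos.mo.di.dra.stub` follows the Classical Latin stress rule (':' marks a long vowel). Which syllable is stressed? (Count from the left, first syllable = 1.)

Classical Latin: stress the penult if heavy (long vowel or closed), else the antepenult.
Weights: 4 di L, 5 dra L, 6 stub H.
The penult (syllable 5, dra) is light, so stress falls on the antepenult (syllable 4, di).
Stress on syllable 4: fro.nos.mo.ˈdi.dra.stub.

4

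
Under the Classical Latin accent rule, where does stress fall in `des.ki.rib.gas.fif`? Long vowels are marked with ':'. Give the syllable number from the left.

4

Classical Latin: stress the penult if heavy (long vowel or closed), else the antepenult.
Weights: 3 rib H, 4 gas H, 5 fif H.
The penult (syllable 4, gas) is heavy, so it takes stress.
Stress on syllable 4: des.ki.rib.ˈgas.fif.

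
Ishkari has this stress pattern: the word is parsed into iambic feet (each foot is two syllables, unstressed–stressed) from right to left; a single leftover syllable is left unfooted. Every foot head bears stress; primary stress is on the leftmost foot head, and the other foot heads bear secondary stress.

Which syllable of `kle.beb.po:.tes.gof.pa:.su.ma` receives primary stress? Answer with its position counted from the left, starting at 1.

2

Parse right to left into iambic (σˈσ) feet: (kle.ˈbeb) (po:.ˈtes) (gof.ˈpa:) (su.ˈma).
Foot heads (stressed positions): 2, 4, 6, 8.
End Rule Leftmost: primary stress on the leftmost head = syllable 2.
Primary stress: syllable 2 → kle.ˈbeb.po:.tes.gof.pa:.su.ma.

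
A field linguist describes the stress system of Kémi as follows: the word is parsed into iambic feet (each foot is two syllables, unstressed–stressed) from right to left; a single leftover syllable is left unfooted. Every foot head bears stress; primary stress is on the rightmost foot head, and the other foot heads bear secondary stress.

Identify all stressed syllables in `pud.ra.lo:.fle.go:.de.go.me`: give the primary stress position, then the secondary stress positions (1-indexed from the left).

primary 8, secondary 2, 4, 6

Parse right to left into iambic (σˈσ) feet: (pud.ˈra) (lo:.ˈfle) (go:.ˈde) (go.ˈme).
Foot heads (stressed positions): 2, 4, 6, 8.
End Rule Rightmost: primary stress on the rightmost head = syllable 8.
Secondary stress on 2, 4, 6: pud.ˌra.lo:.ˌfle.go:.ˌde.go.ˈme.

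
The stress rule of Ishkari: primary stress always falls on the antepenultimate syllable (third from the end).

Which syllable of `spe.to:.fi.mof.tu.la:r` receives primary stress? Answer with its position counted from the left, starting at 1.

4

The word has 6 syllables; the antepenultimate syllable (third from the end) is syllable 4 (mof).
Primary stress: syllable 4 → spe.to:.fi.ˈmof.tu.la:r.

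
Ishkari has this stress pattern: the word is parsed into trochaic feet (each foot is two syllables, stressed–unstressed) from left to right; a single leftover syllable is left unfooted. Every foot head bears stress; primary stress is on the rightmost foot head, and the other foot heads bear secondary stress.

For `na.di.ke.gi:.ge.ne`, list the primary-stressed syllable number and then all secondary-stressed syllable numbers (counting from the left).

Parse left to right into trochaic (ˈσσ) feet: (ˈna.di) (ˈke.gi:) (ˈge.ne).
Foot heads (stressed positions): 1, 3, 5.
End Rule Rightmost: primary stress on the rightmost head = syllable 5.
Secondary stress on 1, 3: ˌna.di.ˌke.gi:.ˈge.ne.

primary 5, secondary 1, 3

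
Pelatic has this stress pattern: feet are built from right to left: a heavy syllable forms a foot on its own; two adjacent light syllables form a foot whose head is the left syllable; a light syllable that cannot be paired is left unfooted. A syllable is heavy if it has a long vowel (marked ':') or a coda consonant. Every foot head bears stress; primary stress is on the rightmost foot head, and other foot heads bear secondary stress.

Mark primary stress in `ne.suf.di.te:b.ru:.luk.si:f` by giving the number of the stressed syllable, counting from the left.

7

Weights: 1 ne L, 2 suf H, 3 di L, 4 te:b H, 5 ru: H, 6 luk H, 7 si:f H.
Parse right to left (heavy = foot alone; LL = one foot; stranded L unfooted): ne (ˈsuf) di (ˈte:b) (ˈru:) (ˈluk) (ˈsi:f).
Foot heads: 2, 4, 5, 6, 7.
Primary stress on the rightmost head = syllable 7.
Primary stress: syllable 7 → ne.suf.di.te:b.ru:.luk.ˈsi:f.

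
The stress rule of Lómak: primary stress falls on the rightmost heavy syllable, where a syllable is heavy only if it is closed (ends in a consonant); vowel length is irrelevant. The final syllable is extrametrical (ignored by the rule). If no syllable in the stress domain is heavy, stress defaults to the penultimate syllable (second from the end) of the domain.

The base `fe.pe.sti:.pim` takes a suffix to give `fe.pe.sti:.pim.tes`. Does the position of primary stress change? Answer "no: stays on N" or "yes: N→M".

yes: 2→4

Base `fe.pe.sti:.pim` (4 syllables):
  The final syllable (4, pim) is extrametrical; the stress domain is syllables 1–3.
  Weights: 1 fe L, 2 pe L, 3 sti: L.
  No heavy syllable in the domain; default to the penultimate syllable (second from the end) of the domain = syllable 2.
  → primary stress on syllable 2.
Suffixed `fe.pe.sti:.pim.tes` (5 syllables):
  The final syllable (5, tes) is extrametrical; the stress domain is syllables 1–4.
  Weights: 1 fe L, 2 pe L, 3 sti: L, 4 pim H.
  Heavy syllables in the domain: 4. The rightmost is syllable 4 (pim).
  → primary stress on syllable 4.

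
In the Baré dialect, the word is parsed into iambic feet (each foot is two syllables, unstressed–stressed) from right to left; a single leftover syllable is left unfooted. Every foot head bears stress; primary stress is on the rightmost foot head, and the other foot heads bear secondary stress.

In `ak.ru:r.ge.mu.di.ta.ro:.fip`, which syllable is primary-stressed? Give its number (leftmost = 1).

8

Parse right to left into iambic (σˈσ) feet: (ak.ˈru:r) (ge.ˈmu) (di.ˈta) (ro:.ˈfip).
Foot heads (stressed positions): 2, 4, 6, 8.
End Rule Rightmost: primary stress on the rightmost head = syllable 8.
Primary stress: syllable 8 → ak.ru:r.ge.mu.di.ta.ro:.ˈfip.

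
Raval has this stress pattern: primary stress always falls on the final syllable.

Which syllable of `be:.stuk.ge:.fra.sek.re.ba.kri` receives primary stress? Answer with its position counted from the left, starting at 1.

8

The word has 8 syllables; the final syllable is syllable 8 (kri).
Primary stress: syllable 8 → be:.stuk.ge:.fra.sek.re.ba.ˈkri.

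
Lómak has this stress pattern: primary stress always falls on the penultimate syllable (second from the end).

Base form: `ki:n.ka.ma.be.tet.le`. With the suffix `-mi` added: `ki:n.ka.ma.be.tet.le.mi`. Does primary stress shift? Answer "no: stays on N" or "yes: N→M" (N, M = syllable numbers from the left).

Base `ki:n.ka.ma.be.tet.le` (6 syllables):
  The word has 6 syllables; the penultimate syllable (second from the end) is syllable 5 (tet).
  → primary stress on syllable 5.
Suffixed `ki:n.ka.ma.be.tet.le.mi` (7 syllables):
  The word has 7 syllables; the penultimate syllable (second from the end) is syllable 6 (le).
  → primary stress on syllable 6.

yes: 5→6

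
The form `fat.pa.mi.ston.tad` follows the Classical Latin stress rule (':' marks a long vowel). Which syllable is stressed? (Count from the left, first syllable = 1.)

4

Classical Latin: stress the penult if heavy (long vowel or closed), else the antepenult.
Weights: 3 mi L, 4 ston H, 5 tad H.
The penult (syllable 4, ston) is heavy, so it takes stress.
Stress on syllable 4: fat.pa.mi.ˈston.tad.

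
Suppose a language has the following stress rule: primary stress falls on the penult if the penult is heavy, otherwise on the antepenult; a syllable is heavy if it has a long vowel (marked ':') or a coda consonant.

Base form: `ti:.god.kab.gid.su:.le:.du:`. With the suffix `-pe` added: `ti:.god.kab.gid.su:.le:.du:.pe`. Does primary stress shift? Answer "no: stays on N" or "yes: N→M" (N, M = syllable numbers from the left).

yes: 6→7

Base `ti:.god.kab.gid.su:.le:.du:` (7 syllables):
  Weights: 5 su: H, 6 le: H, 7 du: H.
  The penult (syllable 6, le:) is heavy, so it takes stress.
  → primary stress on syllable 6.
Suffixed `ti:.god.kab.gid.su:.le:.du:.pe` (8 syllables):
  Weights: 6 le: H, 7 du: H, 8 pe L.
  The penult (syllable 7, du:) is heavy, so it takes stress.
  → primary stress on syllable 7.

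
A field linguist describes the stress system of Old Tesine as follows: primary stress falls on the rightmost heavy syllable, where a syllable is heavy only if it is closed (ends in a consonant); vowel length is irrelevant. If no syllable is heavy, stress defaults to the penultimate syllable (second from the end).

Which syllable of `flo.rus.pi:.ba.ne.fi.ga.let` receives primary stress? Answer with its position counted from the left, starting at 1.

8

Weights: 1 flo L, 2 rus H, 3 pi: L, 4 ba L, 5 ne L, 6 fi L, 7 ga L, 8 let H.
Heavy syllables in the domain: 2, 8. The rightmost is syllable 8 (let).
Primary stress: syllable 8 → flo.rus.pi:.ba.ne.fi.ga.ˈlet.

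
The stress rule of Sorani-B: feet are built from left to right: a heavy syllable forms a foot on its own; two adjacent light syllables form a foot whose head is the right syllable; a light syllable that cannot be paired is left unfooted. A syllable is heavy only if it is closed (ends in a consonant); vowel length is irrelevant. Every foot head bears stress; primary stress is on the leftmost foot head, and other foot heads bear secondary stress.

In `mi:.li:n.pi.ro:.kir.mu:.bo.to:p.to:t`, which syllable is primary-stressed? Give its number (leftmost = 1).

2

Weights: 1 mi: L, 2 li:n H, 3 pi L, 4 ro: L, 5 kir H, 6 mu: L, 7 bo L, 8 to:p H, 9 to:t H.
Parse left to right (heavy = foot alone; LL = one foot; stranded L unfooted): mi: (ˈli:n) (pi.ˈro:) (ˈkir) (mu:.ˈbo) (ˈto:p) (ˈto:t).
Foot heads: 2, 4, 5, 7, 8, 9.
Primary stress on the leftmost head = syllable 2.
Primary stress: syllable 2 → mi:.ˈli:n.pi.ro:.kir.mu:.bo.to:p.to:t.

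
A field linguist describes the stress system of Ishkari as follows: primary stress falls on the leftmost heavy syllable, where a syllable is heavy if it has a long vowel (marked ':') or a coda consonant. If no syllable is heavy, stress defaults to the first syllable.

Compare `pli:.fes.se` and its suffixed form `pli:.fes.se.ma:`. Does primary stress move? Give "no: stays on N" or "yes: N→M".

no: stays on 1

Base `pli:.fes.se` (3 syllables):
  Weights: 1 pli: H, 2 fes H, 3 se L.
  Heavy syllables in the domain: 1, 2. The leftmost is syllable 1 (pli:).
  → primary stress on syllable 1.
Suffixed `pli:.fes.se.ma:` (4 syllables):
  Weights: 1 pli: H, 2 fes H, 3 se L, 4 ma: H.
  Heavy syllables in the domain: 1, 2, 4. The leftmost is syllable 1 (pli:).
  → primary stress on syllable 1.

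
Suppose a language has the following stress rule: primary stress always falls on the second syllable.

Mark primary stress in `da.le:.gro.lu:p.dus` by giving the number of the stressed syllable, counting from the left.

2

The word has 5 syllables; the second syllable is syllable 2 (le:).
Primary stress: syllable 2 → da.ˈle:.gro.lu:p.dus.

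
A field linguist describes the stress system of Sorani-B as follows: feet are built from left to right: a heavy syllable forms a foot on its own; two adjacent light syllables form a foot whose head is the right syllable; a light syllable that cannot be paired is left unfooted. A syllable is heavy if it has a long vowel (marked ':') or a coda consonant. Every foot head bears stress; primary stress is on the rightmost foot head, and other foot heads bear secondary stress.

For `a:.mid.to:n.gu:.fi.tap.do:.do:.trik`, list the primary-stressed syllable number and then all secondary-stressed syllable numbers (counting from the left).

Weights: 1 a: H, 2 mid H, 3 to:n H, 4 gu: H, 5 fi L, 6 tap H, 7 do: H, 8 do: H, 9 trik H.
Parse left to right (heavy = foot alone; LL = one foot; stranded L unfooted): (ˈa:) (ˈmid) (ˈto:n) (ˈgu:) fi (ˈtap) (ˈdo:) (ˈdo:) (ˈtrik).
Foot heads: 1, 2, 3, 4, 6, 7, 8, 9.
Primary stress on the rightmost head = syllable 9.
Secondary stress on 1, 2, 3, 4, 6, 7, 8: ˌa:.ˌmid.ˌto:n.ˌgu:.fi.ˌtap.ˌdo:.ˌdo:.ˈtrik.

primary 9, secondary 1, 2, 3, 4, 6, 7, 8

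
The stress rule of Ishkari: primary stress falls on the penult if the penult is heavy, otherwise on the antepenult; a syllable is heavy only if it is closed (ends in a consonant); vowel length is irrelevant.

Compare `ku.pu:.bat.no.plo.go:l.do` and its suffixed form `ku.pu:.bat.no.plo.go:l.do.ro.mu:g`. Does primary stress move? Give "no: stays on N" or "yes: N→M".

Base `ku.pu:.bat.no.plo.go:l.do` (7 syllables):
  Weights: 5 plo L, 6 go:l H, 7 do L.
  The penult (syllable 6, go:l) is heavy, so it takes stress.
  → primary stress on syllable 6.
Suffixed `ku.pu:.bat.no.plo.go:l.do.ro.mu:g` (9 syllables):
  Weights: 7 do L, 8 ro L, 9 mu:g H.
  The penult (syllable 8, ro) is light, so stress falls on the antepenult (syllable 7, do).
  → primary stress on syllable 7.

yes: 6→7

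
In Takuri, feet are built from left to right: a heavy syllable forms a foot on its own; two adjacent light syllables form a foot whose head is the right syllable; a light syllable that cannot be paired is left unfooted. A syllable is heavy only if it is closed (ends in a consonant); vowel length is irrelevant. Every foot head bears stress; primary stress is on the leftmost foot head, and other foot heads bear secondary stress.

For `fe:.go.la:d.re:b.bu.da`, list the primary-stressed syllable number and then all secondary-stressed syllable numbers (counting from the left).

Weights: 1 fe: L, 2 go L, 3 la:d H, 4 re:b H, 5 bu L, 6 da L.
Parse left to right (heavy = foot alone; LL = one foot; stranded L unfooted): (fe:.ˈgo) (ˈla:d) (ˈre:b) (bu.ˈda).
Foot heads: 2, 3, 4, 6.
Primary stress on the leftmost head = syllable 2.
Secondary stress on 3, 4, 6: fe:.ˈgo.ˌla:d.ˌre:b.bu.ˌda.

primary 2, secondary 3, 4, 6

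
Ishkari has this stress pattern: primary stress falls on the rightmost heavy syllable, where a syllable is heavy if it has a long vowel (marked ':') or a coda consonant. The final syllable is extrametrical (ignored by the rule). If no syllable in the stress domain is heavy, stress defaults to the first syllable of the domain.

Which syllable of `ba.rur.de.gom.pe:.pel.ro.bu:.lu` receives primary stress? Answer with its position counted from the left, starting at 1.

8

The final syllable (9, lu) is extrametrical; the stress domain is syllables 1–8.
Weights: 1 ba L, 2 rur H, 3 de L, 4 gom H, 5 pe: H, 6 pel H, 7 ro L, 8 bu: H.
Heavy syllables in the domain: 2, 4, 5, 6, 8. The rightmost is syllable 8 (bu:).
Primary stress: syllable 8 → ba.rur.de.gom.pe:.pel.ro.ˈbu:.lu.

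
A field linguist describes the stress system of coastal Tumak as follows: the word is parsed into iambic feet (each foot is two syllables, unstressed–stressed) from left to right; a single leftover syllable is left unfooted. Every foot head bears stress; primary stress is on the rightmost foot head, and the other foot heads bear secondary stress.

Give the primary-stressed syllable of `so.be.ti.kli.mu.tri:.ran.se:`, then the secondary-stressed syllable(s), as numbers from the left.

Parse left to right into iambic (σˈσ) feet: (so.ˈbe) (ti.ˈkli) (mu.ˈtri:) (ran.ˈse:).
Foot heads (stressed positions): 2, 4, 6, 8.
End Rule Rightmost: primary stress on the rightmost head = syllable 8.
Secondary stress on 2, 4, 6: so.ˌbe.ti.ˌkli.mu.ˌtri:.ran.ˈse:.

primary 8, secondary 2, 4, 6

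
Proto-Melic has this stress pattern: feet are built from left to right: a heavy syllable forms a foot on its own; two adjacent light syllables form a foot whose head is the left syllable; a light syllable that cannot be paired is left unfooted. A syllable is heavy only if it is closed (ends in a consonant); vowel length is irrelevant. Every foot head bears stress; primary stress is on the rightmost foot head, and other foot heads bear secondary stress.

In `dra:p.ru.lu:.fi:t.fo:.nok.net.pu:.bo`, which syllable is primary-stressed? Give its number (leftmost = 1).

8

Weights: 1 dra:p H, 2 ru L, 3 lu: L, 4 fi:t H, 5 fo: L, 6 nok H, 7 net H, 8 pu: L, 9 bo L.
Parse left to right (heavy = foot alone; LL = one foot; stranded L unfooted): (ˈdra:p) (ˈru.lu:) (ˈfi:t) fo: (ˈnok) (ˈnet) (ˈpu:.bo).
Foot heads: 1, 2, 4, 6, 7, 8.
Primary stress on the rightmost head = syllable 8.
Primary stress: syllable 8 → dra:p.ru.lu:.fi:t.fo:.nok.net.ˈpu:.bo.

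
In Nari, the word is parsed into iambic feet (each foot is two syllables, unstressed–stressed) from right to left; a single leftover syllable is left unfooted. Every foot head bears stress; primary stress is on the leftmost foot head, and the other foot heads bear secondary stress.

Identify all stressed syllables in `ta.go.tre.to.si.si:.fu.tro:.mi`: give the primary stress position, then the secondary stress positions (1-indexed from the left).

Parse right to left into iambic (σˈσ) feet: ta (go.ˈtre) (to.ˈsi) (si:.ˈfu) (tro:.ˈmi). Syllable 1 is left unfooted.
Foot heads (stressed positions): 3, 5, 7, 9.
End Rule Leftmost: primary stress on the leftmost head = syllable 3.
Secondary stress on 5, 7, 9: ta.go.ˈtre.to.ˌsi.si:.ˌfu.tro:.ˌmi.

primary 3, secondary 5, 7, 9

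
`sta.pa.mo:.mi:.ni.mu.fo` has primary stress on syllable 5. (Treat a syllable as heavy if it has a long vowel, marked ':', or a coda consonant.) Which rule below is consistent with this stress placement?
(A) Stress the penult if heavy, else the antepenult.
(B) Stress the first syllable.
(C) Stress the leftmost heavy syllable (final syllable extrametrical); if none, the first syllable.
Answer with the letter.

A

Rule A → syllable 5 ✓.
Rule B → syllable 1 (observed: 5).
Rule C → syllable 3 (observed: 5).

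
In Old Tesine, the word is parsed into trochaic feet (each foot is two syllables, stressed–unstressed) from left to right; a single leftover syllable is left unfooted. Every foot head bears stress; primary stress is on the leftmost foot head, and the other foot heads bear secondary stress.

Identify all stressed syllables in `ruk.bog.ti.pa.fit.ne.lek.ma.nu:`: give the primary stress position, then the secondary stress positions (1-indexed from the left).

Parse left to right into trochaic (ˈσσ) feet: (ˈruk.bog) (ˈti.pa) (ˈfit.ne) (ˈlek.ma) nu:. Syllable 9 is left unfooted.
Foot heads (stressed positions): 1, 3, 5, 7.
End Rule Leftmost: primary stress on the leftmost head = syllable 1.
Secondary stress on 3, 5, 7: ˈruk.bog.ˌti.pa.ˌfit.ne.ˌlek.ma.nu:.

primary 1, secondary 3, 5, 7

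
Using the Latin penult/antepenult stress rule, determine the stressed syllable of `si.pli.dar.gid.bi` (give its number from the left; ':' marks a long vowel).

Classical Latin: stress the penult if heavy (long vowel or closed), else the antepenult.
Weights: 3 dar H, 4 gid H, 5 bi L.
The penult (syllable 4, gid) is heavy, so it takes stress.
Stress on syllable 4: si.pli.dar.ˈgid.bi.

4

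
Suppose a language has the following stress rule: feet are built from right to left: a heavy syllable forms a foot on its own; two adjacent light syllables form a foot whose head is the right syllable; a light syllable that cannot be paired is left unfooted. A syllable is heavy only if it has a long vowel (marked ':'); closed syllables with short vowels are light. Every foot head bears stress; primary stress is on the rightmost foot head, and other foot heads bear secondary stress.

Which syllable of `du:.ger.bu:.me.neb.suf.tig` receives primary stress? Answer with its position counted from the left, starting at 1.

Weights: 1 du: H, 2 ger L, 3 bu: H, 4 me L, 5 neb L, 6 suf L, 7 tig L.
Parse right to left (heavy = foot alone; LL = one foot; stranded L unfooted): (ˈdu:) ger (ˈbu:) (me.ˈneb) (suf.ˈtig).
Foot heads: 1, 3, 5, 7.
Primary stress on the rightmost head = syllable 7.
Primary stress: syllable 7 → du:.ger.bu:.me.neb.suf.ˈtig.

7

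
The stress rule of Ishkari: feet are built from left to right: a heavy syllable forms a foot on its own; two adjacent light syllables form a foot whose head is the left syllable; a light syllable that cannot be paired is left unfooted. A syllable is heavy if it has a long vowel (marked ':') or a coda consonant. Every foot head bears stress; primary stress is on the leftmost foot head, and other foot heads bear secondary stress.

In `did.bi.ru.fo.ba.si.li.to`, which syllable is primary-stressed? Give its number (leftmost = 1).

1

Weights: 1 did H, 2 bi L, 3 ru L, 4 fo L, 5 ba L, 6 si L, 7 li L, 8 to L.
Parse left to right (heavy = foot alone; LL = one foot; stranded L unfooted): (ˈdid) (ˈbi.ru) (ˈfo.ba) (ˈsi.li) to.
Foot heads: 1, 2, 4, 6.
Primary stress on the leftmost head = syllable 1.
Primary stress: syllable 1 → ˈdid.bi.ru.fo.ba.si.li.to.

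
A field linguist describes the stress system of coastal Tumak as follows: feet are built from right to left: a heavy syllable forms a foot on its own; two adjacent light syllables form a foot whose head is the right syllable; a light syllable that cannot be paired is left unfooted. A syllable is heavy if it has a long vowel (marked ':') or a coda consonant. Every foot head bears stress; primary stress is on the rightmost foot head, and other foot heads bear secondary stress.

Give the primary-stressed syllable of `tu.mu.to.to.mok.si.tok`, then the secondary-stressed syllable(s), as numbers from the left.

primary 7, secondary 2, 4, 5

Weights: 1 tu L, 2 mu L, 3 to L, 4 to L, 5 mok H, 6 si L, 7 tok H.
Parse right to left (heavy = foot alone; LL = one foot; stranded L unfooted): (tu.ˈmu) (to.ˈto) (ˈmok) si (ˈtok).
Foot heads: 2, 4, 5, 7.
Primary stress on the rightmost head = syllable 7.
Secondary stress on 2, 4, 5: tu.ˌmu.to.ˌto.ˌmok.si.ˈtok.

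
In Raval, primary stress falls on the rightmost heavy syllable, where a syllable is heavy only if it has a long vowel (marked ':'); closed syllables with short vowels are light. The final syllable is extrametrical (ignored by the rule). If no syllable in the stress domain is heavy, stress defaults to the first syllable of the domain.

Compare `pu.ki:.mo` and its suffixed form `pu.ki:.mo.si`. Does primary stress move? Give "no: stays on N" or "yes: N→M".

no: stays on 2

Base `pu.ki:.mo` (3 syllables):
  The final syllable (3, mo) is extrametrical; the stress domain is syllables 1–2.
  Weights: 1 pu L, 2 ki: H.
  Heavy syllables in the domain: 2. The rightmost is syllable 2 (ki:).
  → primary stress on syllable 2.
Suffixed `pu.ki:.mo.si` (4 syllables):
  The final syllable (4, si) is extrametrical; the stress domain is syllables 1–3.
  Weights: 1 pu L, 2 ki: H, 3 mo L.
  Heavy syllables in the domain: 2. The rightmost is syllable 2 (ki:).
  → primary stress on syllable 2.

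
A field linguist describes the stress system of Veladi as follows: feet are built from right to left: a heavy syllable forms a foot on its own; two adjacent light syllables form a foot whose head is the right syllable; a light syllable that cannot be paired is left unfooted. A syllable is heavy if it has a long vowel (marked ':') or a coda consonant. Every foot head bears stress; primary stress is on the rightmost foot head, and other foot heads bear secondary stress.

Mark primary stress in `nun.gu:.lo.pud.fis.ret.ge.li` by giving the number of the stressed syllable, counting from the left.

8

Weights: 1 nun H, 2 gu: H, 3 lo L, 4 pud H, 5 fis H, 6 ret H, 7 ge L, 8 li L.
Parse right to left (heavy = foot alone; LL = one foot; stranded L unfooted): (ˈnun) (ˈgu:) lo (ˈpud) (ˈfis) (ˈret) (ge.ˈli).
Foot heads: 1, 2, 4, 5, 6, 8.
Primary stress on the rightmost head = syllable 8.
Primary stress: syllable 8 → nun.gu:.lo.pud.fis.ret.ge.ˈli.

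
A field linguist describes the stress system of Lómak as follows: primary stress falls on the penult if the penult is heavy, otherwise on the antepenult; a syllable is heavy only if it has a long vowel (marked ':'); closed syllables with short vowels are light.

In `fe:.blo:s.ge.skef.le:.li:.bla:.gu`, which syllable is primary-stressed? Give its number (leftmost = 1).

Weights: 6 li: H, 7 bla: H, 8 gu L.
The penult (syllable 7, bla:) is heavy, so it takes stress.
Primary stress: syllable 7 → fe:.blo:s.ge.skef.le:.li:.ˈbla:.gu.

7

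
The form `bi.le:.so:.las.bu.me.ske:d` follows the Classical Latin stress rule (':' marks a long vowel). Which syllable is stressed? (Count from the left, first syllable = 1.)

5

Classical Latin: stress the penult if heavy (long vowel or closed), else the antepenult.
Weights: 5 bu L, 6 me L, 7 ske:d H.
The penult (syllable 6, me) is light, so stress falls on the antepenult (syllable 5, bu).
Stress on syllable 5: bi.le:.so:.las.ˈbu.me.ske:d.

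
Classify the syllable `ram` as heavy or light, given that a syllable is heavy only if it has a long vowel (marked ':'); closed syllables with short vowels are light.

`ram`: short vowel, closed (coda /m/). Short vowel → light.

light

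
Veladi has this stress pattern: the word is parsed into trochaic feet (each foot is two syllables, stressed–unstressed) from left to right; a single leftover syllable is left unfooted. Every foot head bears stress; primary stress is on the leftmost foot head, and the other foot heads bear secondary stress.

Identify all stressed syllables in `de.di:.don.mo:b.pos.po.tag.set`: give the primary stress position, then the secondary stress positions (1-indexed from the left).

primary 1, secondary 3, 5, 7

Parse left to right into trochaic (ˈσσ) feet: (ˈde.di:) (ˈdon.mo:b) (ˈpos.po) (ˈtag.set).
Foot heads (stressed positions): 1, 3, 5, 7.
End Rule Leftmost: primary stress on the leftmost head = syllable 1.
Secondary stress on 3, 5, 7: ˈde.di:.ˌdon.mo:b.ˌpos.po.ˌtag.set.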